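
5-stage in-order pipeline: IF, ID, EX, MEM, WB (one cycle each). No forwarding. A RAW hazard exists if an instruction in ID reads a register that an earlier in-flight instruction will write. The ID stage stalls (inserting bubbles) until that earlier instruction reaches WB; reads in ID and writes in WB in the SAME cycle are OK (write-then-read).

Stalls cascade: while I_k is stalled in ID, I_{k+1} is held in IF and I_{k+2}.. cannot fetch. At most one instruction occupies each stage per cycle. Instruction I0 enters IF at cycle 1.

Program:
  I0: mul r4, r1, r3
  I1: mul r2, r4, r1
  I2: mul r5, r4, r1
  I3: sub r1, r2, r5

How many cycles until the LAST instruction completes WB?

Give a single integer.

I0 mul r4 <- r1,r3: IF@1 ID@2 stall=0 (-) EX@3 MEM@4 WB@5
I1 mul r2 <- r4,r1: IF@2 ID@3 stall=2 (RAW on I0.r4 (WB@5)) EX@6 MEM@7 WB@8
I2 mul r5 <- r4,r1: IF@3 ID@6 stall=0 (-) EX@7 MEM@8 WB@9
I3 sub r1 <- r2,r5: IF@6 ID@7 stall=2 (RAW on I2.r5 (WB@9)) EX@10 MEM@11 WB@12

Answer: 12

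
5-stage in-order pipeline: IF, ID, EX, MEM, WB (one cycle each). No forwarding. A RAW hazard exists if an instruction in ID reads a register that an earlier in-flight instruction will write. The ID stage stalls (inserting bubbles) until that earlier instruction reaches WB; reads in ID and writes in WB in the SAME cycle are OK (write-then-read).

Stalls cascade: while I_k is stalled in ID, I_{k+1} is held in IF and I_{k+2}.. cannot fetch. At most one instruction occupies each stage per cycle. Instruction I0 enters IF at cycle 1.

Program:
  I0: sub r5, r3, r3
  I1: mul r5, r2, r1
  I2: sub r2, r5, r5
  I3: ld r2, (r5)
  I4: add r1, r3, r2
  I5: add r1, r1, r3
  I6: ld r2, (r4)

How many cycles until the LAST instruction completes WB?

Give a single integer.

Answer: 17

Derivation:
I0 sub r5 <- r3,r3: IF@1 ID@2 stall=0 (-) EX@3 MEM@4 WB@5
I1 mul r5 <- r2,r1: IF@2 ID@3 stall=0 (-) EX@4 MEM@5 WB@6
I2 sub r2 <- r5,r5: IF@3 ID@4 stall=2 (RAW on I1.r5 (WB@6)) EX@7 MEM@8 WB@9
I3 ld r2 <- r5: IF@4 ID@7 stall=0 (-) EX@8 MEM@9 WB@10
I4 add r1 <- r3,r2: IF@7 ID@8 stall=2 (RAW on I3.r2 (WB@10)) EX@11 MEM@12 WB@13
I5 add r1 <- r1,r3: IF@8 ID@11 stall=2 (RAW on I4.r1 (WB@13)) EX@14 MEM@15 WB@16
I6 ld r2 <- r4: IF@11 ID@14 stall=0 (-) EX@15 MEM@16 WB@17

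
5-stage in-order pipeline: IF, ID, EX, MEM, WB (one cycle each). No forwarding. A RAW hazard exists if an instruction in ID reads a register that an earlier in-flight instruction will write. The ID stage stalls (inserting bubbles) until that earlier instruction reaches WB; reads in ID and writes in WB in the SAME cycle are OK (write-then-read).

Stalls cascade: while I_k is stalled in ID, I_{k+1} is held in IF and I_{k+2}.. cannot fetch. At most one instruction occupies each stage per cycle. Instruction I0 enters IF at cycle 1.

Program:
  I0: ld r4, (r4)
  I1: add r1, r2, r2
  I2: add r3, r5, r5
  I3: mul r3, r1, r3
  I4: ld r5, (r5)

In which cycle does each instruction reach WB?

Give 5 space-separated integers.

I0 ld r4 <- r4: IF@1 ID@2 stall=0 (-) EX@3 MEM@4 WB@5
I1 add r1 <- r2,r2: IF@2 ID@3 stall=0 (-) EX@4 MEM@5 WB@6
I2 add r3 <- r5,r5: IF@3 ID@4 stall=0 (-) EX@5 MEM@6 WB@7
I3 mul r3 <- r1,r3: IF@4 ID@5 stall=2 (RAW on I2.r3 (WB@7)) EX@8 MEM@9 WB@10
I4 ld r5 <- r5: IF@5 ID@8 stall=0 (-) EX@9 MEM@10 WB@11

Answer: 5 6 7 10 11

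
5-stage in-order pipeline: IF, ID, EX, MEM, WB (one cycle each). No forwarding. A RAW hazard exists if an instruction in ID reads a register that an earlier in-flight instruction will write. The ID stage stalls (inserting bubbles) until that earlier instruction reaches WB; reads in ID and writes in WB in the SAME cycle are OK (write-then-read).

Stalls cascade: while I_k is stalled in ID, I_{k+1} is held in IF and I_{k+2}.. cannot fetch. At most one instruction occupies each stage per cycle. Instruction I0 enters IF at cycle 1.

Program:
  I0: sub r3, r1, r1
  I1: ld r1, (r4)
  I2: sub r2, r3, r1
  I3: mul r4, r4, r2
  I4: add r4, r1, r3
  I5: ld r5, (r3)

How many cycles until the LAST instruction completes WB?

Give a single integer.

Answer: 14

Derivation:
I0 sub r3 <- r1,r1: IF@1 ID@2 stall=0 (-) EX@3 MEM@4 WB@5
I1 ld r1 <- r4: IF@2 ID@3 stall=0 (-) EX@4 MEM@5 WB@6
I2 sub r2 <- r3,r1: IF@3 ID@4 stall=2 (RAW on I1.r1 (WB@6)) EX@7 MEM@8 WB@9
I3 mul r4 <- r4,r2: IF@4 ID@7 stall=2 (RAW on I2.r2 (WB@9)) EX@10 MEM@11 WB@12
I4 add r4 <- r1,r3: IF@7 ID@10 stall=0 (-) EX@11 MEM@12 WB@13
I5 ld r5 <- r3: IF@10 ID@11 stall=0 (-) EX@12 MEM@13 WB@14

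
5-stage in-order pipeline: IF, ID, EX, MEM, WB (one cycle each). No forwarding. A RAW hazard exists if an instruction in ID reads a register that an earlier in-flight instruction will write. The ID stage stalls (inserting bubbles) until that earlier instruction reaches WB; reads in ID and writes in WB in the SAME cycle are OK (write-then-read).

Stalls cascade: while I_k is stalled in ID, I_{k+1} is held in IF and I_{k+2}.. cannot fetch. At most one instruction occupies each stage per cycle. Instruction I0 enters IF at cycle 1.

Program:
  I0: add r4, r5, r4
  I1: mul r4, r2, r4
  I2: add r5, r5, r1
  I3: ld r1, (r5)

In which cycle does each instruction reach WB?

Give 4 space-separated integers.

Answer: 5 8 9 12

Derivation:
I0 add r4 <- r5,r4: IF@1 ID@2 stall=0 (-) EX@3 MEM@4 WB@5
I1 mul r4 <- r2,r4: IF@2 ID@3 stall=2 (RAW on I0.r4 (WB@5)) EX@6 MEM@7 WB@8
I2 add r5 <- r5,r1: IF@3 ID@6 stall=0 (-) EX@7 MEM@8 WB@9
I3 ld r1 <- r5: IF@6 ID@7 stall=2 (RAW on I2.r5 (WB@9)) EX@10 MEM@11 WB@12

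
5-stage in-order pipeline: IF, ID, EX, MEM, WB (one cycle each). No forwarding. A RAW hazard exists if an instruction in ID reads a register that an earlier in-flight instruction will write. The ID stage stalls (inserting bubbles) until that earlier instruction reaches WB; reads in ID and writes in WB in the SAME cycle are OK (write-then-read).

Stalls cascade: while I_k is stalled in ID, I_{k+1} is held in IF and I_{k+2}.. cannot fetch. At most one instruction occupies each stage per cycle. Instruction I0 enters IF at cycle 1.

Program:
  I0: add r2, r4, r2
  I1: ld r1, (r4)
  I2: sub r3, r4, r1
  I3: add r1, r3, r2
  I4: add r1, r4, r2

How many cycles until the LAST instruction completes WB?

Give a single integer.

I0 add r2 <- r4,r2: IF@1 ID@2 stall=0 (-) EX@3 MEM@4 WB@5
I1 ld r1 <- r4: IF@2 ID@3 stall=0 (-) EX@4 MEM@5 WB@6
I2 sub r3 <- r4,r1: IF@3 ID@4 stall=2 (RAW on I1.r1 (WB@6)) EX@7 MEM@8 WB@9
I3 add r1 <- r3,r2: IF@4 ID@7 stall=2 (RAW on I2.r3 (WB@9)) EX@10 MEM@11 WB@12
I4 add r1 <- r4,r2: IF@7 ID@10 stall=0 (-) EX@11 MEM@12 WB@13

Answer: 13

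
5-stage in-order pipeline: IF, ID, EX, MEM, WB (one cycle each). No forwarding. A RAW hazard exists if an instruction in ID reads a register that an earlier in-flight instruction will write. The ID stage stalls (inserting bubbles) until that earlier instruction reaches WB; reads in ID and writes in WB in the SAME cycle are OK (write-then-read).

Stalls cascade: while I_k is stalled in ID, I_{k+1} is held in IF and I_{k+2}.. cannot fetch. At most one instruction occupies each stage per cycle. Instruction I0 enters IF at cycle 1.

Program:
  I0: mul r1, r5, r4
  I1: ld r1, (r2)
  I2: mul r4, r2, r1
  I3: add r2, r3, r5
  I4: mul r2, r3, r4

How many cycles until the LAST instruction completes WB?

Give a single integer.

I0 mul r1 <- r5,r4: IF@1 ID@2 stall=0 (-) EX@3 MEM@4 WB@5
I1 ld r1 <- r2: IF@2 ID@3 stall=0 (-) EX@4 MEM@5 WB@6
I2 mul r4 <- r2,r1: IF@3 ID@4 stall=2 (RAW on I1.r1 (WB@6)) EX@7 MEM@8 WB@9
I3 add r2 <- r3,r5: IF@4 ID@7 stall=0 (-) EX@8 MEM@9 WB@10
I4 mul r2 <- r3,r4: IF@7 ID@8 stall=1 (RAW on I2.r4 (WB@9)) EX@10 MEM@11 WB@12

Answer: 12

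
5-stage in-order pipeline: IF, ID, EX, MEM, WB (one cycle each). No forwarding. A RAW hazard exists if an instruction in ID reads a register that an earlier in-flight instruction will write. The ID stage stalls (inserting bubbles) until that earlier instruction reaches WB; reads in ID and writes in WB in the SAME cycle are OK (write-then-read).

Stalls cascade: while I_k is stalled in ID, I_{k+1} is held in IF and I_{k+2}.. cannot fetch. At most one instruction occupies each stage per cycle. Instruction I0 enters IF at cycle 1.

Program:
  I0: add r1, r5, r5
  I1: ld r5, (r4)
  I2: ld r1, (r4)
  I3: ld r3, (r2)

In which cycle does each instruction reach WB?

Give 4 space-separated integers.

Answer: 5 6 7 8

Derivation:
I0 add r1 <- r5,r5: IF@1 ID@2 stall=0 (-) EX@3 MEM@4 WB@5
I1 ld r5 <- r4: IF@2 ID@3 stall=0 (-) EX@4 MEM@5 WB@6
I2 ld r1 <- r4: IF@3 ID@4 stall=0 (-) EX@5 MEM@6 WB@7
I3 ld r3 <- r2: IF@4 ID@5 stall=0 (-) EX@6 MEM@7 WB@8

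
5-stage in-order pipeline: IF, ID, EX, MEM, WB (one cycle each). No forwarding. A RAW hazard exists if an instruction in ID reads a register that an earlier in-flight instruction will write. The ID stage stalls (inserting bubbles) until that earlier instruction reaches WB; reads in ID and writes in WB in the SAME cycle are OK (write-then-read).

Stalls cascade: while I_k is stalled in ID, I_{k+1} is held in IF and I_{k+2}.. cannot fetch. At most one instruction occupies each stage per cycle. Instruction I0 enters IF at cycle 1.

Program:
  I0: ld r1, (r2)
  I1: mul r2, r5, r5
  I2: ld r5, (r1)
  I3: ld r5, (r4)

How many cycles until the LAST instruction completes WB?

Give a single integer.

Answer: 9

Derivation:
I0 ld r1 <- r2: IF@1 ID@2 stall=0 (-) EX@3 MEM@4 WB@5
I1 mul r2 <- r5,r5: IF@2 ID@3 stall=0 (-) EX@4 MEM@5 WB@6
I2 ld r5 <- r1: IF@3 ID@4 stall=1 (RAW on I0.r1 (WB@5)) EX@6 MEM@7 WB@8
I3 ld r5 <- r4: IF@4 ID@6 stall=0 (-) EX@7 MEM@8 WB@9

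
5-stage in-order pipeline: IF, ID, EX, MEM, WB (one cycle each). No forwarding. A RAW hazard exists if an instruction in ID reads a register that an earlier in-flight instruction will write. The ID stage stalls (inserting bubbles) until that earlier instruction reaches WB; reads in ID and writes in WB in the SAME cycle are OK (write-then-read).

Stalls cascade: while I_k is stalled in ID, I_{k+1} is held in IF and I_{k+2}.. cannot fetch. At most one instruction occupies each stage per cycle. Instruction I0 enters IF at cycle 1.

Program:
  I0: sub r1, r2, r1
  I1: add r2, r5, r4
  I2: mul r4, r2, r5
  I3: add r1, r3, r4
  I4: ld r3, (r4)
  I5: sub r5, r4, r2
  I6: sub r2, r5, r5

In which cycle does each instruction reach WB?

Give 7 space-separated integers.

I0 sub r1 <- r2,r1: IF@1 ID@2 stall=0 (-) EX@3 MEM@4 WB@5
I1 add r2 <- r5,r4: IF@2 ID@3 stall=0 (-) EX@4 MEM@5 WB@6
I2 mul r4 <- r2,r5: IF@3 ID@4 stall=2 (RAW on I1.r2 (WB@6)) EX@7 MEM@8 WB@9
I3 add r1 <- r3,r4: IF@4 ID@7 stall=2 (RAW on I2.r4 (WB@9)) EX@10 MEM@11 WB@12
I4 ld r3 <- r4: IF@7 ID@10 stall=0 (-) EX@11 MEM@12 WB@13
I5 sub r5 <- r4,r2: IF@10 ID@11 stall=0 (-) EX@12 MEM@13 WB@14
I6 sub r2 <- r5,r5: IF@11 ID@12 stall=2 (RAW on I5.r5 (WB@14)) EX@15 MEM@16 WB@17

Answer: 5 6 9 12 13 14 17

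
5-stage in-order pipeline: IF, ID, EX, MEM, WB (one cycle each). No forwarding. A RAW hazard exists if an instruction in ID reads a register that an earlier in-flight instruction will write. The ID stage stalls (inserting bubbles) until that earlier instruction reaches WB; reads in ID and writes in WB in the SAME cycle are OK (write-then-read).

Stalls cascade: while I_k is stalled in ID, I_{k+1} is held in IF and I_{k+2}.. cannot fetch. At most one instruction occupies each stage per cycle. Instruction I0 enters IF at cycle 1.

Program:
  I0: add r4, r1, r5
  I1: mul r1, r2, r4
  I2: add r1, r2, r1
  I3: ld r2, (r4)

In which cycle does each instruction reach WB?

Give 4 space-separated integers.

Answer: 5 8 11 12

Derivation:
I0 add r4 <- r1,r5: IF@1 ID@2 stall=0 (-) EX@3 MEM@4 WB@5
I1 mul r1 <- r2,r4: IF@2 ID@3 stall=2 (RAW on I0.r4 (WB@5)) EX@6 MEM@7 WB@8
I2 add r1 <- r2,r1: IF@3 ID@6 stall=2 (RAW on I1.r1 (WB@8)) EX@9 MEM@10 WB@11
I3 ld r2 <- r4: IF@6 ID@9 stall=0 (-) EX@10 MEM@11 WB@12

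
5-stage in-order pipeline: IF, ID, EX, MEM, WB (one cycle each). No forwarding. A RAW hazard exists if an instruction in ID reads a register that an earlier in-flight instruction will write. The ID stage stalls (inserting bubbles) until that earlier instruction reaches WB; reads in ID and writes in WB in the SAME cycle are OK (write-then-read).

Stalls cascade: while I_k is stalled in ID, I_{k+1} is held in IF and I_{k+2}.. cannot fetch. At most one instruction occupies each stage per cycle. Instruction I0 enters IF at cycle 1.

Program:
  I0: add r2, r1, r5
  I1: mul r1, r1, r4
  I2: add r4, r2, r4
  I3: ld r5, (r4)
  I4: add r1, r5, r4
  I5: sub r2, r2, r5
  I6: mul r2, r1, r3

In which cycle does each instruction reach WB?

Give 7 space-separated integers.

Answer: 5 6 8 11 14 15 17

Derivation:
I0 add r2 <- r1,r5: IF@1 ID@2 stall=0 (-) EX@3 MEM@4 WB@5
I1 mul r1 <- r1,r4: IF@2 ID@3 stall=0 (-) EX@4 MEM@5 WB@6
I2 add r4 <- r2,r4: IF@3 ID@4 stall=1 (RAW on I0.r2 (WB@5)) EX@6 MEM@7 WB@8
I3 ld r5 <- r4: IF@4 ID@6 stall=2 (RAW on I2.r4 (WB@8)) EX@9 MEM@10 WB@11
I4 add r1 <- r5,r4: IF@6 ID@9 stall=2 (RAW on I3.r5 (WB@11)) EX@12 MEM@13 WB@14
I5 sub r2 <- r2,r5: IF@9 ID@12 stall=0 (-) EX@13 MEM@14 WB@15
I6 mul r2 <- r1,r3: IF@12 ID@13 stall=1 (RAW on I4.r1 (WB@14)) EX@15 MEM@16 WB@17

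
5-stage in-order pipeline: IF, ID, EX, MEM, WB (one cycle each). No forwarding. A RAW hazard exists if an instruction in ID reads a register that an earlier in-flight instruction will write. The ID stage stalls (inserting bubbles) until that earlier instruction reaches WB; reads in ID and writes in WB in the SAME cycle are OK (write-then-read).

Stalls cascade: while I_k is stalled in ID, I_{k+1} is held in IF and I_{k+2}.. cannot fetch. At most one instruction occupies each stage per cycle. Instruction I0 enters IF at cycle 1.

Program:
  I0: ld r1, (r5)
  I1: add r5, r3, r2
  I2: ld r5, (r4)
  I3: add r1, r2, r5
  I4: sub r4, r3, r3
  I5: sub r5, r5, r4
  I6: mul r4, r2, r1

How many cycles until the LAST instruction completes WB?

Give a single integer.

Answer: 15

Derivation:
I0 ld r1 <- r5: IF@1 ID@2 stall=0 (-) EX@3 MEM@4 WB@5
I1 add r5 <- r3,r2: IF@2 ID@3 stall=0 (-) EX@4 MEM@5 WB@6
I2 ld r5 <- r4: IF@3 ID@4 stall=0 (-) EX@5 MEM@6 WB@7
I3 add r1 <- r2,r5: IF@4 ID@5 stall=2 (RAW on I2.r5 (WB@7)) EX@8 MEM@9 WB@10
I4 sub r4 <- r3,r3: IF@5 ID@8 stall=0 (-) EX@9 MEM@10 WB@11
I5 sub r5 <- r5,r4: IF@8 ID@9 stall=2 (RAW on I4.r4 (WB@11)) EX@12 MEM@13 WB@14
I6 mul r4 <- r2,r1: IF@9 ID@12 stall=0 (-) EX@13 MEM@14 WB@15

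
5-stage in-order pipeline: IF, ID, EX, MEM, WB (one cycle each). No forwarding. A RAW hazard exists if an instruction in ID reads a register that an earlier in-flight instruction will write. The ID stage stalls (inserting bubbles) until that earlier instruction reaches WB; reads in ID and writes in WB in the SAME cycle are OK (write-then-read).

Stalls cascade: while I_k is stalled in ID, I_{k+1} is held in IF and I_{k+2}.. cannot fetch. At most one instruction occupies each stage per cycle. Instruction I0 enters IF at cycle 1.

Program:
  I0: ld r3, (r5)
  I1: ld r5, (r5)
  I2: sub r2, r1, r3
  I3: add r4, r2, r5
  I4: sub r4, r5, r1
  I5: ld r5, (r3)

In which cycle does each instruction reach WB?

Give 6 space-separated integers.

Answer: 5 6 8 11 12 13

Derivation:
I0 ld r3 <- r5: IF@1 ID@2 stall=0 (-) EX@3 MEM@4 WB@5
I1 ld r5 <- r5: IF@2 ID@3 stall=0 (-) EX@4 MEM@5 WB@6
I2 sub r2 <- r1,r3: IF@3 ID@4 stall=1 (RAW on I0.r3 (WB@5)) EX@6 MEM@7 WB@8
I3 add r4 <- r2,r5: IF@4 ID@6 stall=2 (RAW on I2.r2 (WB@8)) EX@9 MEM@10 WB@11
I4 sub r4 <- r5,r1: IF@6 ID@9 stall=0 (-) EX@10 MEM@11 WB@12
I5 ld r5 <- r3: IF@9 ID@10 stall=0 (-) EX@11 MEM@12 WB@13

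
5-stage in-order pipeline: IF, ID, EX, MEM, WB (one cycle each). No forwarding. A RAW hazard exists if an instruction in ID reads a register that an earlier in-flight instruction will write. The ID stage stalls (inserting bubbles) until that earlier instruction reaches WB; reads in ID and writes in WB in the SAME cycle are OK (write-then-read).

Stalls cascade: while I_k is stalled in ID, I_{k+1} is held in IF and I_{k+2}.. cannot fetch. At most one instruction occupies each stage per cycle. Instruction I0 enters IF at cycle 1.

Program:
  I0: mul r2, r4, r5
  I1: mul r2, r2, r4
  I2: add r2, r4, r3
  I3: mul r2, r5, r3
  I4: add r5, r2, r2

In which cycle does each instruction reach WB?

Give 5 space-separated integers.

I0 mul r2 <- r4,r5: IF@1 ID@2 stall=0 (-) EX@3 MEM@4 WB@5
I1 mul r2 <- r2,r4: IF@2 ID@3 stall=2 (RAW on I0.r2 (WB@5)) EX@6 MEM@7 WB@8
I2 add r2 <- r4,r3: IF@3 ID@6 stall=0 (-) EX@7 MEM@8 WB@9
I3 mul r2 <- r5,r3: IF@6 ID@7 stall=0 (-) EX@8 MEM@9 WB@10
I4 add r5 <- r2,r2: IF@7 ID@8 stall=2 (RAW on I3.r2 (WB@10)) EX@11 MEM@12 WB@13

Answer: 5 8 9 10 13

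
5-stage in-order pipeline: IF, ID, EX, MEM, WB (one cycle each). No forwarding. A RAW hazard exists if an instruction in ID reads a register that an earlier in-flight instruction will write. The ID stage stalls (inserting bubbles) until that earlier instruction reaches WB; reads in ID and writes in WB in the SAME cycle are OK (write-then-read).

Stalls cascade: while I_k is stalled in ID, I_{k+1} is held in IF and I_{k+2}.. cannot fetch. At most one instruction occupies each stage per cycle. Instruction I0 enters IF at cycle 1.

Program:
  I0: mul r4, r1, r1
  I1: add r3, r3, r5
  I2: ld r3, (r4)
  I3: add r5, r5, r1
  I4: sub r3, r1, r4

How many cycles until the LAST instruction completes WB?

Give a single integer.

I0 mul r4 <- r1,r1: IF@1 ID@2 stall=0 (-) EX@3 MEM@4 WB@5
I1 add r3 <- r3,r5: IF@2 ID@3 stall=0 (-) EX@4 MEM@5 WB@6
I2 ld r3 <- r4: IF@3 ID@4 stall=1 (RAW on I0.r4 (WB@5)) EX@6 MEM@7 WB@8
I3 add r5 <- r5,r1: IF@4 ID@6 stall=0 (-) EX@7 MEM@8 WB@9
I4 sub r3 <- r1,r4: IF@6 ID@7 stall=0 (-) EX@8 MEM@9 WB@10

Answer: 10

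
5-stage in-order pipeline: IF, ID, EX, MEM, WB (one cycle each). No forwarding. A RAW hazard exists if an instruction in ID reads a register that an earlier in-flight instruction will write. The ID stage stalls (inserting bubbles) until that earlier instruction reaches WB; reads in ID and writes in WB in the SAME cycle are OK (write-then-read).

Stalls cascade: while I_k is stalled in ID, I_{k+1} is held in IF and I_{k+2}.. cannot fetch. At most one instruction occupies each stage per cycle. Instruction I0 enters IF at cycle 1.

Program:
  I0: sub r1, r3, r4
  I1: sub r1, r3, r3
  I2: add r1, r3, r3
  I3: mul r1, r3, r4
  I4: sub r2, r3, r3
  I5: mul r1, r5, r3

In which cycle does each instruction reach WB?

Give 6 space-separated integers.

Answer: 5 6 7 8 9 10

Derivation:
I0 sub r1 <- r3,r4: IF@1 ID@2 stall=0 (-) EX@3 MEM@4 WB@5
I1 sub r1 <- r3,r3: IF@2 ID@3 stall=0 (-) EX@4 MEM@5 WB@6
I2 add r1 <- r3,r3: IF@3 ID@4 stall=0 (-) EX@5 MEM@6 WB@7
I3 mul r1 <- r3,r4: IF@4 ID@5 stall=0 (-) EX@6 MEM@7 WB@8
I4 sub r2 <- r3,r3: IF@5 ID@6 stall=0 (-) EX@7 MEM@8 WB@9
I5 mul r1 <- r5,r3: IF@6 ID@7 stall=0 (-) EX@8 MEM@9 WB@10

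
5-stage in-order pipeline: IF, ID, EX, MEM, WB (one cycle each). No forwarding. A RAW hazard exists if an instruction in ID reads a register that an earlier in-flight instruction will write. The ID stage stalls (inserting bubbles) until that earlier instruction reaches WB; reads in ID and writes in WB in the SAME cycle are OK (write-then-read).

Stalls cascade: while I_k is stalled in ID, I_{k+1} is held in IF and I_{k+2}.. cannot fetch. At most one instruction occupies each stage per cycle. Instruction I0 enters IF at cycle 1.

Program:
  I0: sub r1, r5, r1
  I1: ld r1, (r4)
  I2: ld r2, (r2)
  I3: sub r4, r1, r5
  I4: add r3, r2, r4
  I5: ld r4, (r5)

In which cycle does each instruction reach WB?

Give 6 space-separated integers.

I0 sub r1 <- r5,r1: IF@1 ID@2 stall=0 (-) EX@3 MEM@4 WB@5
I1 ld r1 <- r4: IF@2 ID@3 stall=0 (-) EX@4 MEM@5 WB@6
I2 ld r2 <- r2: IF@3 ID@4 stall=0 (-) EX@5 MEM@6 WB@7
I3 sub r4 <- r1,r5: IF@4 ID@5 stall=1 (RAW on I1.r1 (WB@6)) EX@7 MEM@8 WB@9
I4 add r3 <- r2,r4: IF@5 ID@7 stall=2 (RAW on I3.r4 (WB@9)) EX@10 MEM@11 WB@12
I5 ld r4 <- r5: IF@7 ID@10 stall=0 (-) EX@11 MEM@12 WB@13

Answer: 5 6 7 9 12 13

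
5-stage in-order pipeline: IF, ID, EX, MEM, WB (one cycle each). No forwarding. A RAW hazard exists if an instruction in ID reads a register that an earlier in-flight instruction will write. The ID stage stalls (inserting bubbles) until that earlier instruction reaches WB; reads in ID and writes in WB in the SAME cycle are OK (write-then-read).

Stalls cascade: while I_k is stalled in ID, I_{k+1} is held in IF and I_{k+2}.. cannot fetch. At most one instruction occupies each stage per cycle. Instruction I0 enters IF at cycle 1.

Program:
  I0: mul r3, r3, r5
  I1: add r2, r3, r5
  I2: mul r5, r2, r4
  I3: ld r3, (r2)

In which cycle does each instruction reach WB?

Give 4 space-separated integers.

I0 mul r3 <- r3,r5: IF@1 ID@2 stall=0 (-) EX@3 MEM@4 WB@5
I1 add r2 <- r3,r5: IF@2 ID@3 stall=2 (RAW on I0.r3 (WB@5)) EX@6 MEM@7 WB@8
I2 mul r5 <- r2,r4: IF@3 ID@6 stall=2 (RAW on I1.r2 (WB@8)) EX@9 MEM@10 WB@11
I3 ld r3 <- r2: IF@6 ID@9 stall=0 (-) EX@10 MEM@11 WB@12

Answer: 5 8 11 12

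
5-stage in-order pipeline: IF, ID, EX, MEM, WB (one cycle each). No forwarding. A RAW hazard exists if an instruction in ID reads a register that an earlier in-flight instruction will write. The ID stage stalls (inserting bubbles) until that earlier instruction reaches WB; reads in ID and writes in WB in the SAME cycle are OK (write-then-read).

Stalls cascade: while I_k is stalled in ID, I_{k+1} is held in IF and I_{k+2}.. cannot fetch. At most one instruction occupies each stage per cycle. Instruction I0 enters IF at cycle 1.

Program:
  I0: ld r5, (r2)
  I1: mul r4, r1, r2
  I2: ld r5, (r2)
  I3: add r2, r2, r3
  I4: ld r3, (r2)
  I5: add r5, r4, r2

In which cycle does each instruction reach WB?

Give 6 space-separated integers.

I0 ld r5 <- r2: IF@1 ID@2 stall=0 (-) EX@3 MEM@4 WB@5
I1 mul r4 <- r1,r2: IF@2 ID@3 stall=0 (-) EX@4 MEM@5 WB@6
I2 ld r5 <- r2: IF@3 ID@4 stall=0 (-) EX@5 MEM@6 WB@7
I3 add r2 <- r2,r3: IF@4 ID@5 stall=0 (-) EX@6 MEM@7 WB@8
I4 ld r3 <- r2: IF@5 ID@6 stall=2 (RAW on I3.r2 (WB@8)) EX@9 MEM@10 WB@11
I5 add r5 <- r4,r2: IF@6 ID@9 stall=0 (-) EX@10 MEM@11 WB@12

Answer: 5 6 7 8 11 12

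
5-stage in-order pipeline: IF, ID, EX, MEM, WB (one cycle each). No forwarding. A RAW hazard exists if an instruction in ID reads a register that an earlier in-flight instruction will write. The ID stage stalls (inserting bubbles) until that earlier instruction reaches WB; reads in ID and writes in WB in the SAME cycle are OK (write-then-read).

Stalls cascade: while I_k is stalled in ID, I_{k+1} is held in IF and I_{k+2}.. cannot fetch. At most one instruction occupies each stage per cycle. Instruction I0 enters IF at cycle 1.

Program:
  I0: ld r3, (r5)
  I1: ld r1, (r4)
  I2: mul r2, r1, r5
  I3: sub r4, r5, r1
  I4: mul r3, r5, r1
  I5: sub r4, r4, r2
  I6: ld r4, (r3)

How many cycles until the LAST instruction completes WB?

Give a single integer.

Answer: 14

Derivation:
I0 ld r3 <- r5: IF@1 ID@2 stall=0 (-) EX@3 MEM@4 WB@5
I1 ld r1 <- r4: IF@2 ID@3 stall=0 (-) EX@4 MEM@5 WB@6
I2 mul r2 <- r1,r5: IF@3 ID@4 stall=2 (RAW on I1.r1 (WB@6)) EX@7 MEM@8 WB@9
I3 sub r4 <- r5,r1: IF@4 ID@7 stall=0 (-) EX@8 MEM@9 WB@10
I4 mul r3 <- r5,r1: IF@7 ID@8 stall=0 (-) EX@9 MEM@10 WB@11
I5 sub r4 <- r4,r2: IF@8 ID@9 stall=1 (RAW on I3.r4 (WB@10)) EX@11 MEM@12 WB@13
I6 ld r4 <- r3: IF@9 ID@11 stall=0 (-) EX@12 MEM@13 WB@14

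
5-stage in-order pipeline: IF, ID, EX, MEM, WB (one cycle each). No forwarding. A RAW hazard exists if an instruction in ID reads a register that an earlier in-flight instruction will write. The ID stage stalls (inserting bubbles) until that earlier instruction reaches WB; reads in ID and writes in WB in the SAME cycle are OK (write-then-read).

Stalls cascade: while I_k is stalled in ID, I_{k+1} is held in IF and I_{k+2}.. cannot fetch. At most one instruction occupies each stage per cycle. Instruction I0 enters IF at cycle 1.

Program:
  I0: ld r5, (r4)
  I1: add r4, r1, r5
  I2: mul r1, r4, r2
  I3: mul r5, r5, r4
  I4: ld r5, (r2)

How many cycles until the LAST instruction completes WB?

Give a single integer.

I0 ld r5 <- r4: IF@1 ID@2 stall=0 (-) EX@3 MEM@4 WB@5
I1 add r4 <- r1,r5: IF@2 ID@3 stall=2 (RAW on I0.r5 (WB@5)) EX@6 MEM@7 WB@8
I2 mul r1 <- r4,r2: IF@3 ID@6 stall=2 (RAW on I1.r4 (WB@8)) EX@9 MEM@10 WB@11
I3 mul r5 <- r5,r4: IF@6 ID@9 stall=0 (-) EX@10 MEM@11 WB@12
I4 ld r5 <- r2: IF@9 ID@10 stall=0 (-) EX@11 MEM@12 WB@13

Answer: 13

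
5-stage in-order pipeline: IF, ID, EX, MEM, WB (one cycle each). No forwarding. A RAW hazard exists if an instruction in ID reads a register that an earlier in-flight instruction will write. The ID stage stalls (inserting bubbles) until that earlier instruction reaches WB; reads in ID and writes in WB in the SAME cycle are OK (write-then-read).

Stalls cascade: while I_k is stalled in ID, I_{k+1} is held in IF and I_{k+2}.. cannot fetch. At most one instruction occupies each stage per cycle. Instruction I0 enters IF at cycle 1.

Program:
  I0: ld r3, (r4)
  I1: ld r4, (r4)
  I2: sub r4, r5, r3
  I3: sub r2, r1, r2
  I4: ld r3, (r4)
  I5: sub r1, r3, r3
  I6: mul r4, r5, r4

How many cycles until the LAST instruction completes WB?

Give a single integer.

Answer: 15

Derivation:
I0 ld r3 <- r4: IF@1 ID@2 stall=0 (-) EX@3 MEM@4 WB@5
I1 ld r4 <- r4: IF@2 ID@3 stall=0 (-) EX@4 MEM@5 WB@6
I2 sub r4 <- r5,r3: IF@3 ID@4 stall=1 (RAW on I0.r3 (WB@5)) EX@6 MEM@7 WB@8
I3 sub r2 <- r1,r2: IF@4 ID@6 stall=0 (-) EX@7 MEM@8 WB@9
I4 ld r3 <- r4: IF@6 ID@7 stall=1 (RAW on I2.r4 (WB@8)) EX@9 MEM@10 WB@11
I5 sub r1 <- r3,r3: IF@7 ID@9 stall=2 (RAW on I4.r3 (WB@11)) EX@12 MEM@13 WB@14
I6 mul r4 <- r5,r4: IF@9 ID@12 stall=0 (-) EX@13 MEM@14 WB@15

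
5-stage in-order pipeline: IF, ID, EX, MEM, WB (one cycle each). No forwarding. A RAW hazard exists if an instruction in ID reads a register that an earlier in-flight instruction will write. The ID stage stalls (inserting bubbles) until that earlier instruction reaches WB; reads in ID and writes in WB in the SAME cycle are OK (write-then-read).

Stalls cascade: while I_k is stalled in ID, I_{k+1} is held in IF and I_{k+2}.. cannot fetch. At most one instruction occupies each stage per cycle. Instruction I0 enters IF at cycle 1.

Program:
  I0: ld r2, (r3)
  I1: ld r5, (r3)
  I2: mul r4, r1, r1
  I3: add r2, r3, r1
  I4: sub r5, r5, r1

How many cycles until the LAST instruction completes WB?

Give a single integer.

I0 ld r2 <- r3: IF@1 ID@2 stall=0 (-) EX@3 MEM@4 WB@5
I1 ld r5 <- r3: IF@2 ID@3 stall=0 (-) EX@4 MEM@5 WB@6
I2 mul r4 <- r1,r1: IF@3 ID@4 stall=0 (-) EX@5 MEM@6 WB@7
I3 add r2 <- r3,r1: IF@4 ID@5 stall=0 (-) EX@6 MEM@7 WB@8
I4 sub r5 <- r5,r1: IF@5 ID@6 stall=0 (-) EX@7 MEM@8 WB@9

Answer: 9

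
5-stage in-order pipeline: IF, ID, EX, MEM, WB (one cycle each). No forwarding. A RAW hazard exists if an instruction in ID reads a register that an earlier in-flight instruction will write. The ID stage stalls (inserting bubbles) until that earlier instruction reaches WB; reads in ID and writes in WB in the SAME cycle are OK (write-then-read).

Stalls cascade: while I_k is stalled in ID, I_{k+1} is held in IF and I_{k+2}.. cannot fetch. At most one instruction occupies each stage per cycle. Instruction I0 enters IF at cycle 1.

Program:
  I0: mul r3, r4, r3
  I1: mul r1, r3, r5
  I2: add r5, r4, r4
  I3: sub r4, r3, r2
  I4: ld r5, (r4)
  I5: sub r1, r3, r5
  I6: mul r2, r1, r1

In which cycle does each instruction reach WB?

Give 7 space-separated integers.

Answer: 5 8 9 10 13 16 19

Derivation:
I0 mul r3 <- r4,r3: IF@1 ID@2 stall=0 (-) EX@3 MEM@4 WB@5
I1 mul r1 <- r3,r5: IF@2 ID@3 stall=2 (RAW on I0.r3 (WB@5)) EX@6 MEM@7 WB@8
I2 add r5 <- r4,r4: IF@3 ID@6 stall=0 (-) EX@7 MEM@8 WB@9
I3 sub r4 <- r3,r2: IF@6 ID@7 stall=0 (-) EX@8 MEM@9 WB@10
I4 ld r5 <- r4: IF@7 ID@8 stall=2 (RAW on I3.r4 (WB@10)) EX@11 MEM@12 WB@13
I5 sub r1 <- r3,r5: IF@8 ID@11 stall=2 (RAW on I4.r5 (WB@13)) EX@14 MEM@15 WB@16
I6 mul r2 <- r1,r1: IF@11 ID@14 stall=2 (RAW on I5.r1 (WB@16)) EX@17 MEM@18 WB@19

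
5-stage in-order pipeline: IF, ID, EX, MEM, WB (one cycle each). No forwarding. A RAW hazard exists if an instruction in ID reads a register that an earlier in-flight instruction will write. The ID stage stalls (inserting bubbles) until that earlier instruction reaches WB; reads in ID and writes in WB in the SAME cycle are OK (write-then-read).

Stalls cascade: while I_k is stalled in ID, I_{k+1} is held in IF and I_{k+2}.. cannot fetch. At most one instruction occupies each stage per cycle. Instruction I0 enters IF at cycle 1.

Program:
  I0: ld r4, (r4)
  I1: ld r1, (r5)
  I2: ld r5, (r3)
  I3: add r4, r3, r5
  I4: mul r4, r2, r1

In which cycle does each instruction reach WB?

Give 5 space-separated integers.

I0 ld r4 <- r4: IF@1 ID@2 stall=0 (-) EX@3 MEM@4 WB@5
I1 ld r1 <- r5: IF@2 ID@3 stall=0 (-) EX@4 MEM@5 WB@6
I2 ld r5 <- r3: IF@3 ID@4 stall=0 (-) EX@5 MEM@6 WB@7
I3 add r4 <- r3,r5: IF@4 ID@5 stall=2 (RAW on I2.r5 (WB@7)) EX@8 MEM@9 WB@10
I4 mul r4 <- r2,r1: IF@5 ID@8 stall=0 (-) EX@9 MEM@10 WB@11

Answer: 5 6 7 10 11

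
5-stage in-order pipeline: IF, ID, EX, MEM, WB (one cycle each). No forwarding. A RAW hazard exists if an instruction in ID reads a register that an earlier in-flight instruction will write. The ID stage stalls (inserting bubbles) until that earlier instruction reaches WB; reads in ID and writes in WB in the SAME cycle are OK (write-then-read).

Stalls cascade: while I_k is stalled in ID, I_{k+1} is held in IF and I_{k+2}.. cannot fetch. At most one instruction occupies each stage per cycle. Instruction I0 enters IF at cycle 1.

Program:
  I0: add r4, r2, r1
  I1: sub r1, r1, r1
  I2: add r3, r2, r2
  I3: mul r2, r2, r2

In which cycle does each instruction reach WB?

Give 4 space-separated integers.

Answer: 5 6 7 8

Derivation:
I0 add r4 <- r2,r1: IF@1 ID@2 stall=0 (-) EX@3 MEM@4 WB@5
I1 sub r1 <- r1,r1: IF@2 ID@3 stall=0 (-) EX@4 MEM@5 WB@6
I2 add r3 <- r2,r2: IF@3 ID@4 stall=0 (-) EX@5 MEM@6 WB@7
I3 mul r2 <- r2,r2: IF@4 ID@5 stall=0 (-) EX@6 MEM@7 WB@8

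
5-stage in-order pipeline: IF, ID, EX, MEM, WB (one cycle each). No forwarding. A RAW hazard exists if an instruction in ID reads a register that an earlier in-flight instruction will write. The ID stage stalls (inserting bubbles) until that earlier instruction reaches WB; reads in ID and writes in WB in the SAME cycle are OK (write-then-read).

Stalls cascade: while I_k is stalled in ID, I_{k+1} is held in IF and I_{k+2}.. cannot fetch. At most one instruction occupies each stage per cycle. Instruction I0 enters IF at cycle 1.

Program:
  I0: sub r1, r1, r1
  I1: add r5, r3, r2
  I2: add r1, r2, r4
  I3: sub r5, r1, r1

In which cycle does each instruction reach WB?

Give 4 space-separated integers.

Answer: 5 6 7 10

Derivation:
I0 sub r1 <- r1,r1: IF@1 ID@2 stall=0 (-) EX@3 MEM@4 WB@5
I1 add r5 <- r3,r2: IF@2 ID@3 stall=0 (-) EX@4 MEM@5 WB@6
I2 add r1 <- r2,r4: IF@3 ID@4 stall=0 (-) EX@5 MEM@6 WB@7
I3 sub r5 <- r1,r1: IF@4 ID@5 stall=2 (RAW on I2.r1 (WB@7)) EX@8 MEM@9 WB@10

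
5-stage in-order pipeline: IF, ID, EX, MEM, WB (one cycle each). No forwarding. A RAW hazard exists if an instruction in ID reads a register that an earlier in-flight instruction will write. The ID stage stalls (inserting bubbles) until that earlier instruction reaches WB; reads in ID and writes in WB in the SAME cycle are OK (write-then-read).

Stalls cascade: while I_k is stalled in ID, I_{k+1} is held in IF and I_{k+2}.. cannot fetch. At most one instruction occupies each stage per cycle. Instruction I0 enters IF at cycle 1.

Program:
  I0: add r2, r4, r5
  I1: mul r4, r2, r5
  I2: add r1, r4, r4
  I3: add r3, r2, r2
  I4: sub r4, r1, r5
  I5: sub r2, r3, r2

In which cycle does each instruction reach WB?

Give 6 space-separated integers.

Answer: 5 8 11 12 14 15

Derivation:
I0 add r2 <- r4,r5: IF@1 ID@2 stall=0 (-) EX@3 MEM@4 WB@5
I1 mul r4 <- r2,r5: IF@2 ID@3 stall=2 (RAW on I0.r2 (WB@5)) EX@6 MEM@7 WB@8
I2 add r1 <- r4,r4: IF@3 ID@6 stall=2 (RAW on I1.r4 (WB@8)) EX@9 MEM@10 WB@11
I3 add r3 <- r2,r2: IF@6 ID@9 stall=0 (-) EX@10 MEM@11 WB@12
I4 sub r4 <- r1,r5: IF@9 ID@10 stall=1 (RAW on I2.r1 (WB@11)) EX@12 MEM@13 WB@14
I5 sub r2 <- r3,r2: IF@10 ID@12 stall=0 (-) EX@13 MEM@14 WB@15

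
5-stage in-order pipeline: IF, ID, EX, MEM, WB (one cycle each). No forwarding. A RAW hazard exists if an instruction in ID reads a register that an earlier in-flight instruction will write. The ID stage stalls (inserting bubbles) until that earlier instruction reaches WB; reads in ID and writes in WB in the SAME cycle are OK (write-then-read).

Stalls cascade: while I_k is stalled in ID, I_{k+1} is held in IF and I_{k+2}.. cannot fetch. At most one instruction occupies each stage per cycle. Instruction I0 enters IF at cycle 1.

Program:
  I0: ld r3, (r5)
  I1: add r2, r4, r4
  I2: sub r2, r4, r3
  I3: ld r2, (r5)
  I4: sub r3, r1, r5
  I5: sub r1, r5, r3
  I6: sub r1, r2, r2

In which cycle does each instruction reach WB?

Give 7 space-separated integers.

Answer: 5 6 8 9 10 13 14

Derivation:
I0 ld r3 <- r5: IF@1 ID@2 stall=0 (-) EX@3 MEM@4 WB@5
I1 add r2 <- r4,r4: IF@2 ID@3 stall=0 (-) EX@4 MEM@5 WB@6
I2 sub r2 <- r4,r3: IF@3 ID@4 stall=1 (RAW on I0.r3 (WB@5)) EX@6 MEM@7 WB@8
I3 ld r2 <- r5: IF@4 ID@6 stall=0 (-) EX@7 MEM@8 WB@9
I4 sub r3 <- r1,r5: IF@6 ID@7 stall=0 (-) EX@8 MEM@9 WB@10
I5 sub r1 <- r5,r3: IF@7 ID@8 stall=2 (RAW on I4.r3 (WB@10)) EX@11 MEM@12 WB@13
I6 sub r1 <- r2,r2: IF@8 ID@11 stall=0 (-) EX@12 MEM@13 WB@14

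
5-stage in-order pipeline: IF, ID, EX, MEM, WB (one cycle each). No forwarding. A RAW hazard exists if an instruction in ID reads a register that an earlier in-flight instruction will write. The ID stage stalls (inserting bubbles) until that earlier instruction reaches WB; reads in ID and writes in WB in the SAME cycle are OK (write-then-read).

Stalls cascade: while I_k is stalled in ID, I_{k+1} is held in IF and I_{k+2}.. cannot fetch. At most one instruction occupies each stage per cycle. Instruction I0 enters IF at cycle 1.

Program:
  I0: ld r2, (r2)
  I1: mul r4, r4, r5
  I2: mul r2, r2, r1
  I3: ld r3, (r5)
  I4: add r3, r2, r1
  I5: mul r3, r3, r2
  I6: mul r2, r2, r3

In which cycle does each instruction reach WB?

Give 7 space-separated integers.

Answer: 5 6 8 9 11 14 17

Derivation:
I0 ld r2 <- r2: IF@1 ID@2 stall=0 (-) EX@3 MEM@4 WB@5
I1 mul r4 <- r4,r5: IF@2 ID@3 stall=0 (-) EX@4 MEM@5 WB@6
I2 mul r2 <- r2,r1: IF@3 ID@4 stall=1 (RAW on I0.r2 (WB@5)) EX@6 MEM@7 WB@8
I3 ld r3 <- r5: IF@4 ID@6 stall=0 (-) EX@7 MEM@8 WB@9
I4 add r3 <- r2,r1: IF@6 ID@7 stall=1 (RAW on I2.r2 (WB@8)) EX@9 MEM@10 WB@11
I5 mul r3 <- r3,r2: IF@7 ID@9 stall=2 (RAW on I4.r3 (WB@11)) EX@12 MEM@13 WB@14
I6 mul r2 <- r2,r3: IF@9 ID@12 stall=2 (RAW on I5.r3 (WB@14)) EX@15 MEM@16 WB@17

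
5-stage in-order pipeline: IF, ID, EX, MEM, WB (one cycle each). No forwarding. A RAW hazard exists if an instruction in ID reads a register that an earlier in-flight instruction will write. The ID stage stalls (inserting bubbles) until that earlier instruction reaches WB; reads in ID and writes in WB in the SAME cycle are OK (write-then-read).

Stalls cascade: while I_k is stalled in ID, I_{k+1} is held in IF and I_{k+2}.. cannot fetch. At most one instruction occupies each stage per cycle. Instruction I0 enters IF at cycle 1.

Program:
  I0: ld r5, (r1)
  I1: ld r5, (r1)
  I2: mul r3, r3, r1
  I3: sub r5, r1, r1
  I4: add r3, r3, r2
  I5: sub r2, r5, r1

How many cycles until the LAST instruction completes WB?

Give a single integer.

Answer: 11

Derivation:
I0 ld r5 <- r1: IF@1 ID@2 stall=0 (-) EX@3 MEM@4 WB@5
I1 ld r5 <- r1: IF@2 ID@3 stall=0 (-) EX@4 MEM@5 WB@6
I2 mul r3 <- r3,r1: IF@3 ID@4 stall=0 (-) EX@5 MEM@6 WB@7
I3 sub r5 <- r1,r1: IF@4 ID@5 stall=0 (-) EX@6 MEM@7 WB@8
I4 add r3 <- r3,r2: IF@5 ID@6 stall=1 (RAW on I2.r3 (WB@7)) EX@8 MEM@9 WB@10
I5 sub r2 <- r5,r1: IF@6 ID@8 stall=0 (-) EX@9 MEM@10 WB@11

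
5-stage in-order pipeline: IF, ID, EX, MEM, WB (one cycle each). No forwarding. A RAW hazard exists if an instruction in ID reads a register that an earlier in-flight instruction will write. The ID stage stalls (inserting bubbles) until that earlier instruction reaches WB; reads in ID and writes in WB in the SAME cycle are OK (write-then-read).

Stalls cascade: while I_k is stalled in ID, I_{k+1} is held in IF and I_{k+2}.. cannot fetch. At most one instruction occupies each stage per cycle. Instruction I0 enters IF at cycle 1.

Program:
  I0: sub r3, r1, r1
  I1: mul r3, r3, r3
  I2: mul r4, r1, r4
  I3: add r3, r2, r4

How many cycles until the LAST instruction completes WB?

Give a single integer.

I0 sub r3 <- r1,r1: IF@1 ID@2 stall=0 (-) EX@3 MEM@4 WB@5
I1 mul r3 <- r3,r3: IF@2 ID@3 stall=2 (RAW on I0.r3 (WB@5)) EX@6 MEM@7 WB@8
I2 mul r4 <- r1,r4: IF@3 ID@6 stall=0 (-) EX@7 MEM@8 WB@9
I3 add r3 <- r2,r4: IF@6 ID@7 stall=2 (RAW on I2.r4 (WB@9)) EX@10 MEM@11 WB@12

Answer: 12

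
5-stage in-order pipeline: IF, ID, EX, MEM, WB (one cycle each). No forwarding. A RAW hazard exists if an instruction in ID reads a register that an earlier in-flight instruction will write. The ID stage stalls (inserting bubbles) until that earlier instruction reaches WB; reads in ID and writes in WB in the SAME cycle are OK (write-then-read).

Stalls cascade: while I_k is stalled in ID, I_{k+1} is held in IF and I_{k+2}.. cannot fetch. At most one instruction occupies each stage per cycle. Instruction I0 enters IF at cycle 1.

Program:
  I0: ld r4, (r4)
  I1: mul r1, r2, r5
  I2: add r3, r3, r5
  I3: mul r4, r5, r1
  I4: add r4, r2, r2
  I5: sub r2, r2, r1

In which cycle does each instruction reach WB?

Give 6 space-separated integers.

Answer: 5 6 7 9 10 11

Derivation:
I0 ld r4 <- r4: IF@1 ID@2 stall=0 (-) EX@3 MEM@4 WB@5
I1 mul r1 <- r2,r5: IF@2 ID@3 stall=0 (-) EX@4 MEM@5 WB@6
I2 add r3 <- r3,r5: IF@3 ID@4 stall=0 (-) EX@5 MEM@6 WB@7
I3 mul r4 <- r5,r1: IF@4 ID@5 stall=1 (RAW on I1.r1 (WB@6)) EX@7 MEM@8 WB@9
I4 add r4 <- r2,r2: IF@5 ID@7 stall=0 (-) EX@8 MEM@9 WB@10
I5 sub r2 <- r2,r1: IF@7 ID@8 stall=0 (-) EX@9 MEM@10 WB@11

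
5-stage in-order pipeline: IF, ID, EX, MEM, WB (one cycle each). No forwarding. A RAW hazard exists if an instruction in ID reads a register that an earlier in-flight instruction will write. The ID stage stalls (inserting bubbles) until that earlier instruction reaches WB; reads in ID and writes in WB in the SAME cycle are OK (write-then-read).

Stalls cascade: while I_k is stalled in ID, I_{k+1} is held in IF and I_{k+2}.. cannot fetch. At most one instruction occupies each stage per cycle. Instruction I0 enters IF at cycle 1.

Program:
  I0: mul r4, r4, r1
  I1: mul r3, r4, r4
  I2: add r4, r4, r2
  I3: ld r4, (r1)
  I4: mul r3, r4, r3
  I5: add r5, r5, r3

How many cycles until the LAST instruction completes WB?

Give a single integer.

I0 mul r4 <- r4,r1: IF@1 ID@2 stall=0 (-) EX@3 MEM@4 WB@5
I1 mul r3 <- r4,r4: IF@2 ID@3 stall=2 (RAW on I0.r4 (WB@5)) EX@6 MEM@7 WB@8
I2 add r4 <- r4,r2: IF@3 ID@6 stall=0 (-) EX@7 MEM@8 WB@9
I3 ld r4 <- r1: IF@6 ID@7 stall=0 (-) EX@8 MEM@9 WB@10
I4 mul r3 <- r4,r3: IF@7 ID@8 stall=2 (RAW on I3.r4 (WB@10)) EX@11 MEM@12 WB@13
I5 add r5 <- r5,r3: IF@8 ID@11 stall=2 (RAW on I4.r3 (WB@13)) EX@14 MEM@15 WB@16

Answer: 16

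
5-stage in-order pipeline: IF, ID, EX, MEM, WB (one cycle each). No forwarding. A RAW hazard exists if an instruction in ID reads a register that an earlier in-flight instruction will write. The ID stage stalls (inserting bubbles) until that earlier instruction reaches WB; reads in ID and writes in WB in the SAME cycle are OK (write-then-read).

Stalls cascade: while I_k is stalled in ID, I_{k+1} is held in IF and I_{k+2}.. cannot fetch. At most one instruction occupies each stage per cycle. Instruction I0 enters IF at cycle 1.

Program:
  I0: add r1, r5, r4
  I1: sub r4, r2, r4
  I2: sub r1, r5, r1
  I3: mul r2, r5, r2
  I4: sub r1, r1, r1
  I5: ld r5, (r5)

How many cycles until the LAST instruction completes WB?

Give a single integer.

I0 add r1 <- r5,r4: IF@1 ID@2 stall=0 (-) EX@3 MEM@4 WB@5
I1 sub r4 <- r2,r4: IF@2 ID@3 stall=0 (-) EX@4 MEM@5 WB@6
I2 sub r1 <- r5,r1: IF@3 ID@4 stall=1 (RAW on I0.r1 (WB@5)) EX@6 MEM@7 WB@8
I3 mul r2 <- r5,r2: IF@4 ID@6 stall=0 (-) EX@7 MEM@8 WB@9
I4 sub r1 <- r1,r1: IF@6 ID@7 stall=1 (RAW on I2.r1 (WB@8)) EX@9 MEM@10 WB@11
I5 ld r5 <- r5: IF@7 ID@9 stall=0 (-) EX@10 MEM@11 WB@12

Answer: 12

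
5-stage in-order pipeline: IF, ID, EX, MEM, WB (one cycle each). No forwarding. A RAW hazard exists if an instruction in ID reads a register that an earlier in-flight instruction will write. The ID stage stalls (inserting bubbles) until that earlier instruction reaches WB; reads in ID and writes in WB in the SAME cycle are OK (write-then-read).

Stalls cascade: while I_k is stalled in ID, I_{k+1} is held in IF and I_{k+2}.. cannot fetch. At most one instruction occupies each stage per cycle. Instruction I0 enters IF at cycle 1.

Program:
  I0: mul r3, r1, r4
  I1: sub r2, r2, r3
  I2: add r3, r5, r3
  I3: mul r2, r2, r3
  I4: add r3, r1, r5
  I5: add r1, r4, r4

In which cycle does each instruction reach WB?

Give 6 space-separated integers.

Answer: 5 8 9 12 13 14

Derivation:
I0 mul r3 <- r1,r4: IF@1 ID@2 stall=0 (-) EX@3 MEM@4 WB@5
I1 sub r2 <- r2,r3: IF@2 ID@3 stall=2 (RAW on I0.r3 (WB@5)) EX@6 MEM@7 WB@8
I2 add r3 <- r5,r3: IF@3 ID@6 stall=0 (-) EX@7 MEM@8 WB@9
I3 mul r2 <- r2,r3: IF@6 ID@7 stall=2 (RAW on I2.r3 (WB@9)) EX@10 MEM@11 WB@12
I4 add r3 <- r1,r5: IF@7 ID@10 stall=0 (-) EX@11 MEM@12 WB@13
I5 add r1 <- r4,r4: IF@10 ID@11 stall=0 (-) EX@12 MEM@13 WB@14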